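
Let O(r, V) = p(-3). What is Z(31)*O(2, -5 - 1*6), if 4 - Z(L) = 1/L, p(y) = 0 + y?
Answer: -369/31 ≈ -11.903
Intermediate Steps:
p(y) = y
O(r, V) = -3
Z(L) = 4 - 1/L
Z(31)*O(2, -5 - 1*6) = (4 - 1/31)*(-3) = (123/31)*(-3) = -369/31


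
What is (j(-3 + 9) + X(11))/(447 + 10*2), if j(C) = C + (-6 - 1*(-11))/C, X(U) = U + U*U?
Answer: 833/2802 ≈ 0.29729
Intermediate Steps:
X(U) = U + U²
j(C) = C + 5/C (j(C) = C + (-6 + 11)/C = C + 5/C)
(j(-3 + 9) + X(11))/(447 + 10*2) = (((-3 + 9) + 5/(-3 + 9)) + 11*(1 + 11))/(447 + 10*2) = ((6 + 5/6) + 11*12)/(447 + 20) = ((6 + 5*(⅙)) + 132)/467 = ((6 + ⅚) + 132)/467 = (41/6 + 132)/467 = (1/467)*(833/6) = 833/2802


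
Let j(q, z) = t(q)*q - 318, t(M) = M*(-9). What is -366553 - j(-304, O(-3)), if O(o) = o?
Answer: 465509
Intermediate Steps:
t(M) = -9*M
j(q, z) = -318 - 9*q**2 (j(q, z) = (-9*q)*q - 318 = -9*q**2 - 318 = -318 - 9*q**2)
-366553 - j(-304, O(-3)) = -366553 - (-318 - 9*(-304)**2) = -366553 - (-318 - 9*92416) = -366553 - (-318 - 831744) = -366553 - 1*(-832062) = -366553 + 832062 = 465509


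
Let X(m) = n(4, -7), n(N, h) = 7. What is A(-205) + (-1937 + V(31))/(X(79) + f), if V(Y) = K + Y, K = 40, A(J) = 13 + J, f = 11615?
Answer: -372215/1937 ≈ -192.16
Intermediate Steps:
X(m) = 7
V(Y) = 40 + Y
A(-205) + (-1937 + V(31))/(X(79) + f) = (13 - 205) + (-1937 + (40 + 31))/(7 + 11615) = -192 + (-1937 + 71)/11622 = -192 - 1866*1/11622 = -192 - 311/1937 = -372215/1937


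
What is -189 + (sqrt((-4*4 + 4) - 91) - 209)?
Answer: -398 + I*sqrt(103) ≈ -398.0 + 10.149*I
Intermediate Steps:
-189 + (sqrt((-4*4 + 4) - 91) - 209) = -189 + (sqrt((-16 + 4) - 91) - 209) = -189 + (sqrt(-12 - 91) - 209) = -189 + (sqrt(-103) - 209) = -189 + (I*sqrt(103) - 209) = -189 + (-209 + I*sqrt(103)) = -398 + I*sqrt(103)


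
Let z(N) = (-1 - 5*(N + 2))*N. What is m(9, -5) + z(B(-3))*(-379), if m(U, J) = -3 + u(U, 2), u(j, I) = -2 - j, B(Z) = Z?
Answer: 4534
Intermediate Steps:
z(N) = N*(-11 - 5*N) (z(N) = (-1 - 5*(2 + N))*N = (-1 + (-10 - 5*N))*N = (-11 - 5*N)*N = N*(-11 - 5*N))
m(U, J) = -5 - U (m(U, J) = -3 + (-2 - U) = -5 - U)
m(9, -5) + z(B(-3))*(-379) = (-5 - 1*9) - 1*(-3)*(11 + 5*(-3))*(-379) = (-5 - 9) - 1*(-3)*(11 - 15)*(-379) = -14 - 1*(-3)*(-4)*(-379) = -14 - 12*(-379) = -14 + 4548 = 4534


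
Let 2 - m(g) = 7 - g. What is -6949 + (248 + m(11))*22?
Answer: -1361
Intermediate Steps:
m(g) = -5 + g (m(g) = 2 - (7 - g) = 2 + (-7 + g) = -5 + g)
-6949 + (248 + m(11))*22 = -6949 + (248 + (-5 + 11))*22 = -6949 + (248 + 6)*22 = -6949 + 254*22 = -6949 + 5588 = -1361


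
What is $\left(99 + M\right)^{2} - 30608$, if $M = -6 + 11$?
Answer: $-19792$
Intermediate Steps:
$M = 5$
$\left(99 + M\right)^{2} - 30608 = \left(99 + 5\right)^{2} - 30608 = 104^{2} - 30608 = 10816 - 30608 = -19792$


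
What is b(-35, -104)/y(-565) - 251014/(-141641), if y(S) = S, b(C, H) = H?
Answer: 156553574/80027165 ≈ 1.9563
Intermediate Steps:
b(-35, -104)/y(-565) - 251014/(-141641) = -104/(-565) - 251014/(-141641) = -104*(-1/565) - 251014*(-1/141641) = 104/565 + 251014/141641 = 156553574/80027165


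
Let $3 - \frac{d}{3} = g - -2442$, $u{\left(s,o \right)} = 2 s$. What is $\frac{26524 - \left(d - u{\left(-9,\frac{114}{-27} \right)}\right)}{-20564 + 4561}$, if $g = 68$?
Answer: $- \frac{34027}{16003} \approx -2.1263$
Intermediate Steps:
$d = -7521$ ($d = 9 - 3 \left(68 - -2442\right) = 9 - 3 \left(68 + 2442\right) = 9 - 7530 = -7521$)
$\frac{26524 - \left(d - u{\left(-9,\frac{114}{-27} \right)}\right)}{-20564 + 4561} = \frac{26524 + \left(2 \left(-9\right) - -7521\right)}{-20564 + 4561} = \frac{26524 + \left(-18 + 7521\right)}{-16003} = \left(26524 + 7503\right) \left(- \frac{1}{16003}\right) = 34027 \left(- \frac{1}{16003}\right) = - \frac{34027}{16003}$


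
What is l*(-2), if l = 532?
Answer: -1064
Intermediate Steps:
l*(-2) = 532*(-2) = -1064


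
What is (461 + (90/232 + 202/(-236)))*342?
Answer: 538971651/3422 ≈ 1.5750e+5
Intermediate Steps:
(461 + (90/232 + 202/(-236)))*342 = (461 + (90*(1/232) + 202*(-1/236)))*342 = (461 + (45/116 - 101/118))*342 = (461 - 3203/6844)*342 = (3151881/6844)*342 = 538971651/3422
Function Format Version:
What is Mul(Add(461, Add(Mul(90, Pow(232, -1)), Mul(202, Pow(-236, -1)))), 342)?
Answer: Rational(538971651, 3422) ≈ 1.5750e+5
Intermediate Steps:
Mul(Add(461, Add(Mul(90, Pow(232, -1)), Mul(202, Pow(-236, -1)))), 342) = Mul(Add(461, Add(Mul(90, Rational(1, 232)), Mul(202, Rational(-1, 236)))), 342) = Mul(Add(461, Add(Rational(45, 116), Rational(-101, 118))), 342) = Mul(Add(461, Rational(-3203, 6844)), 342) = Mul(Rational(3151881, 6844), 342) = Rational(538971651, 3422)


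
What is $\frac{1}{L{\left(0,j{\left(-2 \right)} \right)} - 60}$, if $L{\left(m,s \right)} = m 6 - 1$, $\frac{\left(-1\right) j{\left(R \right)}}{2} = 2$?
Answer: $- \frac{1}{61} \approx -0.016393$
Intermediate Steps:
$j{\left(R \right)} = -4$ ($j{\left(R \right)} = \left(-2\right) 2 = -4$)
$L{\left(m,s \right)} = -1 + 6 m$ ($L{\left(m,s \right)} = 6 m - 1 = -1 + 6 m$)
$\frac{1}{L{\left(0,j{\left(-2 \right)} \right)} - 60} = \frac{1}{\left(-1 + 6 \cdot 0\right) - 60} = \frac{1}{\left(-1 + 0\right) - 60} = \frac{1}{-1 - 60} = \frac{1}{-61} = - \frac{1}{61}$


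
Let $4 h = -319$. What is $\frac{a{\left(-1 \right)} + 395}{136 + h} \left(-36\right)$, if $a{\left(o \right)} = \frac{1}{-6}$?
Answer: $- \frac{18952}{75} \approx -252.69$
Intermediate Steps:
$h = - \frac{319}{4}$ ($h = \frac{1}{4} \left(-319\right) = - \frac{319}{4} \approx -79.75$)
$a{\left(o \right)} = - \frac{1}{6}$
$\frac{a{\left(-1 \right)} + 395}{136 + h} \left(-36\right) = \frac{- \frac{1}{6} + 395}{136 - \frac{319}{4}} \left(-36\right) = \frac{2369}{6 \cdot \frac{225}{4}} \left(-36\right) = \frac{2369}{6} \cdot \frac{4}{225} \left(-36\right) = \frac{4738}{675} \left(-36\right) = - \frac{18952}{75}$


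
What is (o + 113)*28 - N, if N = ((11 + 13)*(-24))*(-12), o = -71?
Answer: -5736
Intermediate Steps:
N = 6912 (N = (24*(-24))*(-12) = -576*(-12) = 6912)
(o + 113)*28 - N = (-71 + 113)*28 - 1*6912 = 42*28 - 6912 = 1176 - 6912 = -5736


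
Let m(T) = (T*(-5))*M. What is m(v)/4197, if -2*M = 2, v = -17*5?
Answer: -425/4197 ≈ -0.10126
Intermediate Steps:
v = -85
M = -1 (M = -½*2 = -1)
m(T) = 5*T (m(T) = (T*(-5))*(-1) = -5*T*(-1) = 5*T)
m(v)/4197 = (5*(-85))/4197 = -425*1/4197 = -425/4197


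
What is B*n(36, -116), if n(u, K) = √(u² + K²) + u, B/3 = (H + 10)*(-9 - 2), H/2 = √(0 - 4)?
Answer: -264*(5 + 2*I)*(9 + √922) ≈ -51961.0 - 20784.0*I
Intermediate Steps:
H = 4*I (H = 2*√(0 - 4) = 2*√(-4) = 2*(2*I) = 4*I ≈ 4.0*I)
B = -330 - 132*I (B = 3*((4*I + 10)*(-9 - 2)) = 3*((10 + 4*I)*(-11)) = 3*(-110 - 44*I) = -330 - 132*I ≈ -330.0 - 132.0*I)
n(u, K) = u + √(K² + u²) (n(u, K) = √(K² + u²) + u = u + √(K² + u²))
B*n(36, -116) = (-330 - 132*I)*(36 + √((-116)² + 36²)) = (-330 - 132*I)*(36 + √(13456 + 1296)) = (-330 - 132*I)*(36 + √14752) = (-330 - 132*I)*(36 + 4*√922)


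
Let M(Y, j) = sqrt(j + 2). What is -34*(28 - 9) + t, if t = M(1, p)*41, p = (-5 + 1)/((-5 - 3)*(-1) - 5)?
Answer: -646 + 41*sqrt(6)/3 ≈ -612.52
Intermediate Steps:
p = -4/3 (p = -4/(-8*(-1) - 5) = -4/(8 - 5) = -4/3 ≈ -1.3333)
M(Y, j) = sqrt(2 + j)
t = 41*sqrt(6)/3 (t = sqrt(2 - 4/3)*41 = sqrt(2/3)*41 = (sqrt(6)/3)*41 = 41*sqrt(6)/3 ≈ 33.476)
-34*(28 - 9) + t = -34*(28 - 9) + 41*sqrt(6)/3 = -34*19 + 41*sqrt(6)/3 = -646 + 41*sqrt(6)/3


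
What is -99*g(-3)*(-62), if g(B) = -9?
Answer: -55242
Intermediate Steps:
-99*g(-3)*(-62) = -99*(-9)*(-62) = 891*(-62) = -55242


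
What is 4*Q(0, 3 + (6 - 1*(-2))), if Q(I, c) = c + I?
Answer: 44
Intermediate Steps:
Q(I, c) = I + c
4*Q(0, 3 + (6 - 1*(-2))) = 4*(0 + (3 + (6 - 1*(-2)))) = 4*(0 + (3 + (6 + 2))) = 4*(0 + (3 + 8)) = 4*(0 + 11) = 4*11 = 44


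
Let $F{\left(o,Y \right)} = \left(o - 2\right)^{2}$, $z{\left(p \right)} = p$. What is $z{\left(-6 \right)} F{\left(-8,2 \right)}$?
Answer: $-600$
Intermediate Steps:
$F{\left(o,Y \right)} = \left(-2 + o\right)^{2}$
$z{\left(-6 \right)} F{\left(-8,2 \right)} = - 6 \left(-2 - 8\right)^{2} = - 6 \left(-10\right)^{2} = \left(-6\right) 100 = -600$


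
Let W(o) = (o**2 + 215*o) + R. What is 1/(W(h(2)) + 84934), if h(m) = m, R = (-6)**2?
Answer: 1/85404 ≈ 1.1709e-5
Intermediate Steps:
R = 36
W(o) = 36 + o**2 + 215*o (W(o) = (o**2 + 215*o) + 36 = 36 + o**2 + 215*o)
1/(W(h(2)) + 84934) = 1/((36 + 2**2 + 215*2) + 84934) = 1/((36 + 4 + 430) + 84934) = 1/(470 + 84934) = 1/85404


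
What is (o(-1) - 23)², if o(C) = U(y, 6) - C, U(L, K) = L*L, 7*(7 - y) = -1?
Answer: 2022084/2401 ≈ 842.18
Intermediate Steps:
y = 50/7 (y = 7 - ⅐*(-1) = 7 + ⅐ = 50/7 ≈ 7.1429)
U(L, K) = L²
o(C) = 2500/49 - C (o(C) = (50/7)² - C = 2500/49 - C)
(o(-1) - 23)² = ((2500/49 - 1*(-1)) - 23)² = ((2500/49 + 1) - 23)² = (2549/49 - 23)² = (1422/49)² = 2022084/2401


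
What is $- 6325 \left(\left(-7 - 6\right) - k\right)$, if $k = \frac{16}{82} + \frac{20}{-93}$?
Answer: $\frac{313043225}{3813} \approx 82099.0$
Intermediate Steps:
$k = - \frac{76}{3813}$ ($k = 16 \cdot \frac{1}{82} + 20 \left(- \frac{1}{93}\right) = \frac{8}{41} - \frac{20}{93} = - \frac{76}{3813} \approx -0.019932$)
$- 6325 \left(\left(-7 - 6\right) - k\right) = - 6325 \left(\left(-7 - 6\right) - - \frac{76}{3813}\right) = - 6325 \left(\left(-7 - 6\right) + \frac{76}{3813}\right) = - 6325 \left(-13 + \frac{76}{3813}\right) = \left(-6325\right) \left(- \frac{49493}{3813}\right) = \frac{313043225}{3813}$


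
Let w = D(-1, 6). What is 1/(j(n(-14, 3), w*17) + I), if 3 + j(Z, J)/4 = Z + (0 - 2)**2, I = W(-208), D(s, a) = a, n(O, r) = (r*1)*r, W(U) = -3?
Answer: 1/37 ≈ 0.027027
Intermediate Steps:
n(O, r) = r**2 (n(O, r) = r*r = r**2)
w = 6
I = -3
j(Z, J) = 4 + 4*Z (j(Z, J) = -12 + 4*(Z + (0 - 2)**2) = -12 + 4*(Z + (-2)**2) = -12 + 4*(Z + 4) = -12 + 4*(4 + Z) = -12 + (16 + 4*Z) = 4 + 4*Z)
1/(j(n(-14, 3), w*17) + I) = 1/((4 + 4*3**2) - 3) = 1/((4 + 4*9) - 3) = 1/((4 + 36) - 3) = 1/(40 - 3) = 1/37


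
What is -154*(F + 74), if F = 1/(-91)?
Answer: -148126/13 ≈ -11394.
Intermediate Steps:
F = -1/91 ≈ -0.010989
-154*(F + 74) = -154*(-1/91 + 74) = -154*6733/91 = -148126/13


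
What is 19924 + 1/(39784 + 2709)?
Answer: 846630533/42493 ≈ 19924.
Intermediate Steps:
19924 + 1/(39784 + 2709) = 19924 + 1/42493 = 846630533/42493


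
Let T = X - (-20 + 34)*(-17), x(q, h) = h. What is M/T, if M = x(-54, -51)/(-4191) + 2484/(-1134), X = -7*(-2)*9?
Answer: -63905/10678668 ≈ -0.0059844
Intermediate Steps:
X = 126 (X = 14*9 = 126)
T = 364 (T = 126 - (-20 + 34)*(-17) = 126 - 14*(-17) = 126 - 1*(-238) = 126 + 238 = 364)
M = -63905/29337 (M = -51/(-4191) + 2484/(-1134) = -51*(-1/4191) + 2484*(-1/1134) = 17/1397 - 46/21 = -63905/29337 ≈ -2.1783)
M/T = -63905/29337/364 = -63905/29337*1/364 = -63905/10678668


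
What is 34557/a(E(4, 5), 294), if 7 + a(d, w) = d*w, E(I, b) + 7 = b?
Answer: -34557/595 ≈ -58.079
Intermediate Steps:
E(I, b) = -7 + b
a(d, w) = -7 + d*w
34557/a(E(4, 5), 294) = 34557/(-7 + (-7 + 5)*294) = 34557/(-7 - 2*294) = 34557/(-7 - 588) = 34557/(-595) = 34557*(-1/595) = -34557/595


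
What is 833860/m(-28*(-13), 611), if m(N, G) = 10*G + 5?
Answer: 166772/1223 ≈ 136.36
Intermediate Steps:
m(N, G) = 5 + 10*G
833860/m(-28*(-13), 611) = 833860/(5 + 10*611) = 833860/(5 + 6110) = 833860/6115 = 833860*(1/6115) = 166772/1223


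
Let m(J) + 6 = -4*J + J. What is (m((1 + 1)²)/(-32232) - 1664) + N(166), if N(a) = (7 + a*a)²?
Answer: 4081201362463/5372 ≈ 7.5972e+8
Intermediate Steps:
N(a) = (7 + a²)²
m(J) = -6 - 3*J (m(J) = -6 + (-4*J + J) = -6 - 3*J)
(m((1 + 1)²)/(-32232) - 1664) + N(166) = ((-6 - 3*(1 + 1)²)/(-32232) - 1664) + (7 + 166²)² = ((-6 - 3*2²)*(-1/32232) - 1664) + (7 + 27556)² = ((-6 - 3*4)*(-1/32232) - 1664) + 27563² = ((-6 - 12)*(-1/32232) - 1664) + 759718969 = (-18*(-1/32232) - 1664) + 759718969 = (3/5372 - 1664) + 759718969 = -8939005/5372 + 759718969 = 4081201362463/5372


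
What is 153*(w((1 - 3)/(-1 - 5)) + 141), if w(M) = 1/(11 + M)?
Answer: 43173/2 ≈ 21587.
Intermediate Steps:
153*(w((1 - 3)/(-1 - 5)) + 141) = 153*(1/(11 + (1 - 3)/(-1 - 5)) + 141) = 153*(1/(11 - 2/(-6)) + 141) = 153*(1/(11 - 2*(-1/6)) + 141) = 153*(1/(11 + 1/3) + 141) = 153*(1/(34/3) + 141) = 153*(3/34 + 141) = 153*(4797/34) = 43173/2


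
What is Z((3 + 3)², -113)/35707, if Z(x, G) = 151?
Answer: 151/35707 ≈ 0.0042289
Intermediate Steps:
Z((3 + 3)², -113)/35707 = 151/35707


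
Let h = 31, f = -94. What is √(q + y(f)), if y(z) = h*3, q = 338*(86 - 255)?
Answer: I*√57029 ≈ 238.81*I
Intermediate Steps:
q = -57122 (q = 338*(-169) = -57122)
y(z) = 93 (y(z) = 31*3 = 93)
√(q + y(f)) = √(-57122 + 93) = √(-57029) = I*√57029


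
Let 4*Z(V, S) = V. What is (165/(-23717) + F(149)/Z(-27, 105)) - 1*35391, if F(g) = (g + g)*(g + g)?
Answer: -31087607696/640359 ≈ -48547.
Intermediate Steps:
F(g) = 4*g² (F(g) = (2*g)*(2*g) = 4*g²)
Z(V, S) = V/4
(165/(-23717) + F(149)/Z(-27, 105)) - 1*35391 = (165/(-23717) + (4*149²)/(((¼)*(-27)))) - 1*35391 = (165*(-1/23717) + (4*22201)/(-27/4)) - 35391 = (-165/23717 + 88804*(-4/27)) - 35391 = (-165/23717 - 355216/27) - 35391 = -8424662327/640359 - 35391 = -31087607696/640359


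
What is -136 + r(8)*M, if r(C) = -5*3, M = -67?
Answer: 869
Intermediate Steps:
r(C) = -15
-136 + r(8)*M = -136 - 15*(-67) = -136 + 1005 = 869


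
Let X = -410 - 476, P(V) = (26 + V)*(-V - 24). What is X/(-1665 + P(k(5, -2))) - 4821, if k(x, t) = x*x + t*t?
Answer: -11039647/2290 ≈ -4820.8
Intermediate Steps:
k(x, t) = t² + x² (k(x, t) = x² + t² = t² + x²)
P(V) = (-24 - V)*(26 + V) (P(V) = (26 + V)*(-24 - V) = (-24 - V)*(26 + V))
X = -886
X/(-1665 + P(k(5, -2))) - 4821 = -886/(-1665 + (-624 - ((-2)² + 5²)² - 50*((-2)² + 5²))) - 4821 = -886/(-1665 + (-624 - (4 + 25)² - 50*(4 + 25))) - 4821 = -886/(-1665 + (-624 - 1*29² - 50*29)) - 4821 = -886/(-1665 + (-624 - 1*841 - 1450)) - 4821 = -886/(-1665 + (-624 - 841 - 1450)) - 4821 = -886/(-1665 - 2915) - 4821 = -886/(-4580) - 4821 = -886*(-1/4580) - 4821 = 443/2290 - 4821 = -11039647/2290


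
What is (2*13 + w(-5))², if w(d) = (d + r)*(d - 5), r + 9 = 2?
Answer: 21316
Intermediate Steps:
r = -7 (r = -9 + 2 = -7)
w(d) = (-7 + d)*(-5 + d) (w(d) = (d - 7)*(d - 5) = (-7 + d)*(-5 + d))
(2*13 + w(-5))² = (2*13 + (35 + (-5)² - 12*(-5)))² = (26 + (35 + 25 + 60))² = (26 + 120)² = 146² = 21316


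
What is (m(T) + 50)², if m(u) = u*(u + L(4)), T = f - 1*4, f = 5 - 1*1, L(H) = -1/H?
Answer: 2500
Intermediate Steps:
f = 4 (f = 5 - 1 = 4)
T = 0 (T = 4 - 1*4 = 4 - 4 = 0)
m(u) = u*(-¼ + u) (m(u) = u*(u - 1/4) = u*(u - 1*¼) = u*(u - ¼) = u*(-¼ + u))
(m(T) + 50)² = (0*(-¼ + 0) + 50)² = (0*(-¼) + 50)² = (0 + 50)² = 50² = 2500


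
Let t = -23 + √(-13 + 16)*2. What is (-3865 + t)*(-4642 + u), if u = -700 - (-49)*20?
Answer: 16959456 - 8724*√3 ≈ 1.6944e+7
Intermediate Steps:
u = 280 (u = -700 - 1*(-980) = -700 + 980 = 280)
t = -23 + 2*√3 (t = -23 + √3*2 = -23 + 2*√3 ≈ -19.536)
(-3865 + t)*(-4642 + u) = (-3865 + (-23 + 2*√3))*(-4642 + 280) = (-3888 + 2*√3)*(-4362) = 16959456 - 8724*√3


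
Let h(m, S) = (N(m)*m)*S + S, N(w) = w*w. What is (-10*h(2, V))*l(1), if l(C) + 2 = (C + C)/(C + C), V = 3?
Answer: 270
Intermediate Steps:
N(w) = w²
l(C) = -1 (l(C) = -2 + (C + C)/(C + C) = -2 + (2*C)/((2*C)) = -2 + (2*C)*(1/(2*C)) = -2 + 1 = -1)
h(m, S) = S + S*m³ (h(m, S) = (m²*m)*S + S = m³*S + S = S*m³ + S = S + S*m³)
(-10*h(2, V))*l(1) = -30*(1 + 2³)*(-1) = -30*(1 + 8)*(-1) = -30*9*(-1) = -10*27*(-1) = -270*(-1) = 270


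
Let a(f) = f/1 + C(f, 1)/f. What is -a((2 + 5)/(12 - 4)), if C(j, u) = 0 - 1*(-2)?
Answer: -177/56 ≈ -3.1607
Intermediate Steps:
C(j, u) = 2 (C(j, u) = 0 + 2 = 2)
a(f) = f + 2/f (a(f) = f/1 + 2/f = f*1 + 2/f = f + 2/f)
-a((2 + 5)/(12 - 4)) = -((2 + 5)/(12 - 4) + 2/(((2 + 5)/(12 - 4)))) = -(7/8 + 2/((7/8))) = -(7*(⅛) + 2/((7*(⅛)))) = -(7/8 + 2/(7/8)) = -(7/8 + 2*(8/7)) = -(7/8 + 16/7) = -1*177/56 = -177/56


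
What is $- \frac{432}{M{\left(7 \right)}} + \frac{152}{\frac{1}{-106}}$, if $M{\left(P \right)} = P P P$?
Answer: $- \frac{5526848}{343} \approx -16113.0$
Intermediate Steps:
$M{\left(P \right)} = P^{3}$ ($M{\left(P \right)} = P^{2} P = P^{3}$)
$- \frac{432}{M{\left(7 \right)}} + \frac{152}{\frac{1}{-106}} = - \frac{432}{7^{3}} + \frac{152}{\frac{1}{-106}} = - \frac{432}{343} + \frac{152}{- \frac{1}{106}} = \left(-432\right) \frac{1}{343} + 152 \left(-106\right) = - \frac{432}{343} - 16112 = - \frac{5526848}{343}$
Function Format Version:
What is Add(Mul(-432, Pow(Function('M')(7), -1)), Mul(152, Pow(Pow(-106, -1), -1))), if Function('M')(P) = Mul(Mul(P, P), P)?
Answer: Rational(-5526848, 343) ≈ -16113.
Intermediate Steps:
Function('M')(P) = Pow(P, 3) (Function('M')(P) = Mul(Pow(P, 2), P) = Pow(P, 3))
Add(Mul(-432, Pow(Function('M')(7), -1)), Mul(152, Pow(Pow(-106, -1), -1))) = Add(Mul(-432, Pow(Pow(7, 3), -1)), Mul(152, Pow(Pow(-106, -1), -1))) = Add(Mul(-432, Pow(343, -1)), Mul(152, Pow(Rational(-1, 106), -1))) = Add(Mul(-432, Rational(1, 343)), Mul(152, -106)) = Add(Rational(-432, 343), -16112) = Rational(-5526848, 343)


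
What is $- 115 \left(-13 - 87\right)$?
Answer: $11500$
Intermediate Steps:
$- 115 \left(-13 - 87\right) = \left(-115\right) \left(-100\right) = 11500$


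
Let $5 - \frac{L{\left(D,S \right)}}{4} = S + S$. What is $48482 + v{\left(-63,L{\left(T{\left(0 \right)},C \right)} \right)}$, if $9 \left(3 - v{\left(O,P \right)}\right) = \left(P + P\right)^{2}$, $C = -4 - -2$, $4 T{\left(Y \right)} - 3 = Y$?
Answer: $47909$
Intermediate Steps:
$T{\left(Y \right)} = \frac{3}{4} + \frac{Y}{4}$
$C = -2$ ($C = -4 + 2 = -2$)
$L{\left(D,S \right)} = 20 - 8 S$ ($L{\left(D,S \right)} = 20 - 4 \left(S + S\right) = 20 - 4 \cdot 2 S = 20 - 8 S$)
$v{\left(O,P \right)} = 3 - \frac{4 P^{2}}{9}$ ($v{\left(O,P \right)} = 3 - \frac{\left(P + P\right)^{2}}{9} = 3 - \frac{\left(2 P\right)^{2}}{9} = 3 - \frac{4 P^{2}}{9}$)
$48482 + v{\left(-63,L{\left(T{\left(0 \right)},C \right)} \right)} = 48482 + \left(3 - \frac{4 \left(20 - -16\right)^{2}}{9}\right) = 48482 + \left(3 - \frac{4 \left(20 + 16\right)^{2}}{9}\right) = 48482 + \left(3 - \frac{4 \cdot 36^{2}}{9}\right) = 48482 + \left(3 - 576\right) = 48482 - 573 = 47909$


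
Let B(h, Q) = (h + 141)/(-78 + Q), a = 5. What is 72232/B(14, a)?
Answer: -5272936/155 ≈ -34019.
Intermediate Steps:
B(h, Q) = (141 + h)/(-78 + Q)
72232/B(14, a) = 72232/(((141 + 14)/(-78 + 5))) = 72232/((155/(-73))) = 72232/((-1/73*155)) = 72232/(-155/73) = 72232*(-73/155) = -5272936/155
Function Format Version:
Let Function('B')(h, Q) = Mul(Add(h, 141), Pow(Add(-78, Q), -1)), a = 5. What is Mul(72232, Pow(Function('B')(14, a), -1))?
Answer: Rational(-5272936, 155) ≈ -34019.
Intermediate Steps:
Function('B')(h, Q) = Mul(Pow(Add(-78, Q), -1), Add(141, h)) (Function('B')(h, Q) = Mul(Add(141, h), Pow(Add(-78, Q), -1)) = Mul(Pow(Add(-78, Q), -1), Add(141, h)))
Mul(72232, Pow(Function('B')(14, a), -1)) = Mul(72232, Pow(Mul(Pow(Add(-78, 5), -1), Add(141, 14)), -1)) = Mul(72232, Pow(Mul(Pow(-73, -1), 155), -1)) = Mul(72232, Pow(Mul(Rational(-1, 73), 155), -1)) = Mul(72232, Pow(Rational(-155, 73), -1)) = Mul(72232, Rational(-73, 155)) = Rational(-5272936, 155)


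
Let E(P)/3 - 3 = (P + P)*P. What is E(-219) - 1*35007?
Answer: 252768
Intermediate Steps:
E(P) = 9 + 6*P**2 (E(P) = 9 + 3*((P + P)*P) = 9 + 3*((2*P)*P) = 9 + 3*(2*P**2) = 9 + 6*P**2)
E(-219) - 1*35007 = (9 + 6*(-219)**2) - 1*35007 = (9 + 6*47961) - 35007 = (9 + 287766) - 35007 = 287775 - 35007 = 252768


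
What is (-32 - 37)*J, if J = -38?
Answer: 2622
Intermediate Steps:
(-32 - 37)*J = (-32 - 37)*(-38) = -69*(-38) = 2622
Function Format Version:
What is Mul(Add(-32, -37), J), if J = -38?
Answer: 2622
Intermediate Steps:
Mul(Add(-32, -37), J) = Mul(Add(-32, -37), -38) = Mul(-69, -38) = 2622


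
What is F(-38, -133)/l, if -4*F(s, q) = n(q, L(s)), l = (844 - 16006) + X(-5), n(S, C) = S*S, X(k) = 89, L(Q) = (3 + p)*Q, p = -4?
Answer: 17689/60292 ≈ 0.29339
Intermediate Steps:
L(Q) = -Q (L(Q) = (3 - 4)*Q = -Q)
n(S, C) = S**2
l = -15073 (l = (844 - 16006) + 89 = -15162 + 89 = -15073)
F(s, q) = -q**2/4
F(-38, -133)/l = -1/4*(-133)**2/(-15073) = -1/4*17689*(-1/15073) = -17689/4*(-1/15073) = 17689/60292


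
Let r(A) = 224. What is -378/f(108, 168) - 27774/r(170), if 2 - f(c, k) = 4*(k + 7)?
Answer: -4825395/39088 ≈ -123.45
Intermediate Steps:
f(c, k) = -26 - 4*k (f(c, k) = 2 - 4*(k + 7) = 2 - 4*(7 + k) = 2 - (28 + 4*k) = 2 + (-28 - 4*k) = -26 - 4*k)
-378/f(108, 168) - 27774/r(170) = -378/(-26 - 4*168) - 27774/224 = -378/(-26 - 672) - 27774*1/224 = -378/(-698) - 13887/112 = -378*(-1/698) - 13887/112 = 189/349 - 13887/112 = -4825395/39088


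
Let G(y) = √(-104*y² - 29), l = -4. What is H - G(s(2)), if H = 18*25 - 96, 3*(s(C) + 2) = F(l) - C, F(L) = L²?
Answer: 354 - I*√6917/3 ≈ 354.0 - 27.723*I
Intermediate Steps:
s(C) = 10/3 - C/3 (s(C) = -2 + ((-4)² - C)/3 = -2 + (16 - C)/3 = -2 + (16/3 - C/3) = 10/3 - C/3)
G(y) = √(-29 - 104*y²)
H = 354 (H = 450 - 96 = 354)
H - G(s(2)) = 354 - √(-29 - 104*(10/3 - ⅓*2)²) = 354 - √(-29 - 104*(10/3 - ⅔)²) = 354 - √(-29 - 104*(8/3)²) = 354 - √(-29 - 104*64/9) = 354 - √(-29 - 6656/9) = 354 - √(-6917/9) = 354 - I*√6917/3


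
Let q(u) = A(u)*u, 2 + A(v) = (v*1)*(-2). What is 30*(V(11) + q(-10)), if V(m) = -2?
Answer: -5460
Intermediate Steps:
A(v) = -2 - 2*v (A(v) = -2 + (v*1)*(-2) = -2 + v*(-2) = -2 - 2*v)
q(u) = u*(-2 - 2*u) (q(u) = (-2 - 2*u)*u = u*(-2 - 2*u))
30*(V(11) + q(-10)) = 30*(-2 - 2*(-10)*(1 - 10)) = 30*(-2 - 2*(-10)*(-9)) = 30*(-2 - 180) = 30*(-182) = -5460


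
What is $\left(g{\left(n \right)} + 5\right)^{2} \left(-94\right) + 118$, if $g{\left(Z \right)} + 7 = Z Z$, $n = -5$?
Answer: $-49608$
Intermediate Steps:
$g{\left(Z \right)} = -7 + Z^{2}$ ($g{\left(Z \right)} = -7 + Z Z = -7 + Z^{2}$)
$\left(g{\left(n \right)} + 5\right)^{2} \left(-94\right) + 118 = \left(\left(-7 + \left(-5\right)^{2}\right) + 5\right)^{2} \left(-94\right) + 118 = \left(\left(-7 + 25\right) + 5\right)^{2} \left(-94\right) + 118 = \left(18 + 5\right)^{2} \left(-94\right) + 118 = 23^{2} \left(-94\right) + 118 = 529 \left(-94\right) + 118 = -49726 + 118 = -49608$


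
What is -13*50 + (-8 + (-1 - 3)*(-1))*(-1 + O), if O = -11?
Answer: -602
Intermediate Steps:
-13*50 + (-8 + (-1 - 3)*(-1))*(-1 + O) = -13*50 + (-8 + (-1 - 3)*(-1))*(-1 - 11) = -650 + (-8 - 4*(-1))*(-12) = -650 + (-8 + 4)*(-12) = -650 - 4*(-12) = -650 + 48 = -602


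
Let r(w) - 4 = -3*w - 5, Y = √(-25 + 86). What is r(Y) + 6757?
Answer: 6756 - 3*√61 ≈ 6732.6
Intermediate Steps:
Y = √61 ≈ 7.8102
r(w) = -1 - 3*w (r(w) = 4 + (-3*w - 5) = 4 + (-5 - 3*w) = -1 - 3*w)
r(Y) + 6757 = (-1 - 3*√61) + 6757 = 6756 - 3*√61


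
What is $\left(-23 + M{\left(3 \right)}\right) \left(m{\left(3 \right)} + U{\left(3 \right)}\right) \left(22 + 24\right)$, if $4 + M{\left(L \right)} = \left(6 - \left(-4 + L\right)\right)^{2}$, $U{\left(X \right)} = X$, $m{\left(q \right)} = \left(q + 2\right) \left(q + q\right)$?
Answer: $33396$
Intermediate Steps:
$m{\left(q \right)} = 2 q \left(2 + q\right)$ ($m{\left(q \right)} = \left(2 + q\right) 2 q = 2 q \left(2 + q\right)$)
$M{\left(L \right)} = -4 + \left(10 - L\right)^{2}$ ($M{\left(L \right)} = -4 + \left(6 - \left(-4 + L\right)\right)^{2} = -4 + \left(10 - L\right)^{2}$)
$\left(-23 + M{\left(3 \right)}\right) \left(m{\left(3 \right)} + U{\left(3 \right)}\right) \left(22 + 24\right) = \left(-23 - \left(4 - \left(-10 + 3\right)^{2}\right)\right) \left(2 \cdot 3 \left(2 + 3\right) + 3\right) \left(22 + 24\right) = \left(-23 - \left(4 - \left(-7\right)^{2}\right)\right) \left(2 \cdot 3 \cdot 5 + 3\right) 46 = \left(-23 + \left(-4 + 49\right)\right) \left(30 + 3\right) 46 = \left(-23 + 45\right) 33 \cdot 46 = 22 \cdot 1518 = 33396$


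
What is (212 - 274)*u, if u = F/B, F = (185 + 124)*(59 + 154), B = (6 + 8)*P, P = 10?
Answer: -2040327/70 ≈ -29148.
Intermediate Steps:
B = 140 (B = (6 + 8)*10 = 14*10 = 140)
F = 65817 (F = 309*213 = 65817)
u = 65817/140 ≈ 470.12
(212 - 274)*u = (212 - 274)*(65817/140) = -62*65817/140 = -2040327/70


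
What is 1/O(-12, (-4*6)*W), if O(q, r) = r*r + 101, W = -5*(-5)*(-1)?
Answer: 1/360101 ≈ 2.7770e-6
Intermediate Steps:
W = -25 (W = 25*(-1) = -25)
O(q, r) = 101 + r² (O(q, r) = r² + 101 = 101 + r²)
1/O(-12, (-4*6)*W) = 1/(101 + (-4*6*(-25))²) = 1/(101 + (-24*(-25))²) = 1/(101 + 600²) = 1/(101 + 360000) = 1/360101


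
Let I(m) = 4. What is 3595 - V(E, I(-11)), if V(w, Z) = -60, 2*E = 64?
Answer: 3655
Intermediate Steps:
E = 32 (E = (½)*64 = 32)
3595 - V(E, I(-11)) = 3595 - 1*(-60) = 3595 + 60 = 3655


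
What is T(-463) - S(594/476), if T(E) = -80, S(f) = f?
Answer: -19337/238 ≈ -81.248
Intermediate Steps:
T(-463) - S(594/476) = -80 - 594/476 = -80 - 1*297/238 = -80 - 297/238 = -19337/238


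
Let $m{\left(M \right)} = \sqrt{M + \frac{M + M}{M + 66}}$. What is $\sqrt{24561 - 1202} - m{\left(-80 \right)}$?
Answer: $\sqrt{23359} - \frac{4 i \sqrt{210}}{7} \approx 152.84 - 8.2808 i$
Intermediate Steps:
$m{\left(M \right)} = \sqrt{M + \frac{2 M}{66 + M}}$
$\sqrt{24561 - 1202} - m{\left(-80 \right)} = \sqrt{24561 - 1202} - \sqrt{- \frac{80 \left(68 - 80\right)}{66 - 80}} = \sqrt{23359} - \sqrt{\left(-80\right) \frac{1}{-14} \left(-12\right)} = \sqrt{23359} - \sqrt{\left(-80\right) \left(- \frac{1}{14}\right) \left(-12\right)} = \sqrt{23359} - \sqrt{- \frac{480}{7}} = \sqrt{23359} - \frac{4 i \sqrt{210}}{7}$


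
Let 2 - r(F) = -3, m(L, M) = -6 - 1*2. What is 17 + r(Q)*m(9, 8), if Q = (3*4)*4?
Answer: -23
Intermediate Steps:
m(L, M) = -8 (m(L, M) = -6 - 2 = -8)
Q = 48 (Q = 12*4 = 48)
r(F) = 5 (r(F) = 2 - 1*(-3) = 2 + 3 = 5)
17 + r(Q)*m(9, 8) = 17 + 5*(-8) = 17 - 40 = -23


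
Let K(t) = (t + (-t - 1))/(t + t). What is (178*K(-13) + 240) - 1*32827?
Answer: -423542/13 ≈ -32580.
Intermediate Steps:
K(t) = -1/(2*t) (K(t) = (t + (-1 - t))/((2*t)) = -1/(2*t))
(178*K(-13) + 240) - 1*32827 = (178*(-½/(-13)) + 240) - 1*32827 = (178*(-½*(-1/13)) + 240) - 32827 = (178*(1/26) + 240) - 32827 = (89/13 + 240) - 32827 = 3209/13 - 32827 = -423542/13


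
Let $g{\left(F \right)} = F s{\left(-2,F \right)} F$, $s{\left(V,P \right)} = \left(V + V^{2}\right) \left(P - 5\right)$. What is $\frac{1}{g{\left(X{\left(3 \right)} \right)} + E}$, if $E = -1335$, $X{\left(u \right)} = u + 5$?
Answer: $- \frac{1}{951} \approx -0.0010515$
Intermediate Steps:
$s{\left(V,P \right)} = \left(-5 + P\right) \left(V + V^{2}\right)$ ($s{\left(V,P \right)} = \left(V + V^{2}\right) \left(-5 + P\right) = \left(-5 + P\right) \left(V + V^{2}\right)$)
$X{\left(u \right)} = 5 + u$
$g{\left(F \right)} = F^{2} \left(-10 + 2 F\right)$ ($g{\left(F \right)} = F \left(- 2 \left(-5 + F - -10 + F \left(-2\right)\right)\right) F = F \left(- 2 \left(-5 + F + 10 - 2 F\right)\right) F = F \left(- 2 \left(5 - F\right)\right) F = F \left(-10 + 2 F\right) F = F^{2} \left(-10 + 2 F\right)$)
$\frac{1}{g{\left(X{\left(3 \right)} \right)} + E} = \frac{1}{2 \left(5 + 3\right)^{2} \left(-5 + \left(5 + 3\right)\right) - 1335} = \frac{1}{2 \cdot 8^{2} \left(-5 + 8\right) - 1335} = \frac{1}{2 \cdot 64 \cdot 3 - 1335} = \frac{1}{384 - 1335} = \frac{1}{-951} = - \frac{1}{951}$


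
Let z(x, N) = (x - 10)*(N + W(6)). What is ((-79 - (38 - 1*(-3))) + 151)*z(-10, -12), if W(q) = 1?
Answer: 6820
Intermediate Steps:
z(x, N) = (1 + N)*(-10 + x) (z(x, N) = (x - 10)*(N + 1) = (-10 + x)*(1 + N) = (1 + N)*(-10 + x))
((-79 - (38 - 1*(-3))) + 151)*z(-10, -12) = ((-79 - (38 - 1*(-3))) + 151)*(-10 - 10 - 10*(-12) - 12*(-10)) = ((-79 - (38 + 3)) + 151)*(-10 - 10 + 120 + 120) = ((-79 - 1*41) + 151)*220 = ((-79 - 41) + 151)*220 = (-120 + 151)*220 = 31*220 = 6820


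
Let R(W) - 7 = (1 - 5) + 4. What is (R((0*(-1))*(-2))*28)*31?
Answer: 6076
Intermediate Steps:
R(W) = 7 (R(W) = 7 + ((1 - 5) + 4) = 7 + (-4 + 4) = 7 + 0 = 7)
(R((0*(-1))*(-2))*28)*31 = (7*28)*31 = 196*31 = 6076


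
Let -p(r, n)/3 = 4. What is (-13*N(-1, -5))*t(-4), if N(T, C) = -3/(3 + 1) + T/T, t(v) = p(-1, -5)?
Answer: 39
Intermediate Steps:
p(r, n) = -12 (p(r, n) = -3*4 = -12)
t(v) = -12
N(T, C) = 1/4 (N(T, C) = -3/4 + 1 = 1/4)
(-13*N(-1, -5))*t(-4) = -13*1/4*(-12) = -13/4*(-12) = 39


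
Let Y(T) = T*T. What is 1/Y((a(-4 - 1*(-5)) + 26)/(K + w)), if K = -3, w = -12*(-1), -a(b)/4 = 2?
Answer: 1/4 ≈ 0.25000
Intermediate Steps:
a(b) = -8 (a(b) = -4*2 = -8)
w = 12
Y(T) = T**2
1/Y((a(-4 - 1*(-5)) + 26)/(K + w)) = 1/(((-8 + 26)/(-3 + 12))**2) = 1/((18/9)**2) = 1/((18*(1/9))**2) = 1/(2**2) = 1/4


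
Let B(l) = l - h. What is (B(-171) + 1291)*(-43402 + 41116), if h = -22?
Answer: -2610612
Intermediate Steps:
B(l) = 22 + l (B(l) = l - 1*(-22) = l + 22 = 22 + l)
(B(-171) + 1291)*(-43402 + 41116) = ((22 - 171) + 1291)*(-43402 + 41116) = (-149 + 1291)*(-2286) = 1142*(-2286) = -2610612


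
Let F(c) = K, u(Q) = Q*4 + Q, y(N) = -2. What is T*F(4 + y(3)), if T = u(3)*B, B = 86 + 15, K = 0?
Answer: 0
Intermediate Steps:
u(Q) = 5*Q (u(Q) = 4*Q + Q = 5*Q)
F(c) = 0
B = 101
T = 1515 (T = (5*3)*101 = 15*101 = 1515)
T*F(4 + y(3)) = 1515*0 = 0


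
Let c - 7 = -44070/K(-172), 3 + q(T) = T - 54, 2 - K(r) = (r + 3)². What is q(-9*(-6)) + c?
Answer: 158306/28559 ≈ 5.5431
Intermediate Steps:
K(r) = 2 - (3 + r)² (K(r) = 2 - (r + 3)² = 2 - (3 + r)²)
q(T) = -57 + T (q(T) = -3 + (T - 54) = -3 + (-54 + T) = -57 + T)
c = 243983/28559 (c = 7 - 44070/(2 - (3 - 172)²) = 7 - 44070/(2 - 1*(-169)²) = 7 - 44070/(2 - 1*28561) = 7 - 44070/(2 - 28561) = 7 - 44070/(-28559) = 7 - 44070*(-1/28559) = 7 + 44070/28559 = 243983/28559 ≈ 8.5431)
q(-9*(-6)) + c = (-57 - 9*(-6)) + 243983/28559 = (-57 + 54) + 243983/28559 = -3 + 243983/28559 = 158306/28559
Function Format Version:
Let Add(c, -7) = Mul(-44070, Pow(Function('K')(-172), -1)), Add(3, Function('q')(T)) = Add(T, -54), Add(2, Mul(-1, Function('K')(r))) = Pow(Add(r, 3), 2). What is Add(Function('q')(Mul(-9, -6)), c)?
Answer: Rational(158306, 28559) ≈ 5.5431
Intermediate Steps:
Function('K')(r) = Add(2, Mul(-1, Pow(Add(3, r), 2))) (Function('K')(r) = Add(2, Mul(-1, Pow(Add(r, 3), 2))) = Add(2, Mul(-1, Pow(Add(3, r), 2))))
Function('q')(T) = Add(-57, T) (Function('q')(T) = Add(-3, Add(T, -54)) = Add(-3, Add(-54, T)) = Add(-57, T))
c = Rational(243983, 28559) (c = Add(7, Mul(-44070, Pow(Add(2, Mul(-1, Pow(Add(3, -172), 2))), -1))) = Add(7, Mul(-44070, Pow(Add(2, Mul(-1, Pow(-169, 2))), -1))) = Add(7, Mul(-44070, Pow(Add(2, Mul(-1, 28561)), -1))) = Add(7, Mul(-44070, Pow(Add(2, -28561), -1))) = Add(7, Mul(-44070, Pow(-28559, -1))) = Add(7, Mul(-44070, Rational(-1, 28559))) = Add(7, Rational(44070, 28559)) = Rational(243983, 28559) ≈ 8.5431)
Add(Function('q')(Mul(-9, -6)), c) = Add(Add(-57, Mul(-9, -6)), Rational(243983, 28559)) = Add(Add(-57, 54), Rational(243983, 28559)) = Add(-3, Rational(243983, 28559)) = Rational(158306, 28559)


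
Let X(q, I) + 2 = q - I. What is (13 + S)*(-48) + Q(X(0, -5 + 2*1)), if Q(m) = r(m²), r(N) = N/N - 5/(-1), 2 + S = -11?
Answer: 6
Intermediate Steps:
S = -13 (S = -2 - 11 = -13)
X(q, I) = -2 + q - I (X(q, I) = -2 + (q - I) = -2 + q - I)
r(N) = 6 (r(N) = 1 - 5*(-1) = 1 + 5 = 6)
Q(m) = 6
(13 + S)*(-48) + Q(X(0, -5 + 2*1)) = (13 - 13)*(-48) + 6 = 0*(-48) + 6 = 0 + 6 = 6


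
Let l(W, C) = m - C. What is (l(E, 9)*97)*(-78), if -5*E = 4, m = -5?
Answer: 105924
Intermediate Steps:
E = -4/5 (E = -1/5*4 = -4/5 ≈ -0.80000)
l(W, C) = -5 - C
(l(E, 9)*97)*(-78) = ((-5 - 1*9)*97)*(-78) = ((-5 - 9)*97)*(-78) = -14*97*(-78) = -1358*(-78) = 105924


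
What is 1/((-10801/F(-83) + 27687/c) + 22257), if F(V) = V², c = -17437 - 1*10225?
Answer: 190563518/4240882707121 ≈ 4.4935e-5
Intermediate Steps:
c = -27662 (c = -17437 - 10225 = -27662)
1/((-10801/F(-83) + 27687/c) + 22257) = 1/((-10801/((-83)²) + 27687/(-27662)) + 22257) = 1/((-10801/6889 + 27687*(-1/27662)) + 22257) = 1/((-10801*1/6889 - 27687/27662) + 22257) = 1/((-10801/6889 - 27687/27662) + 22257) = 1/(-489513005/190563518 + 22257) = 1/(4240882707121/190563518) = 190563518/4240882707121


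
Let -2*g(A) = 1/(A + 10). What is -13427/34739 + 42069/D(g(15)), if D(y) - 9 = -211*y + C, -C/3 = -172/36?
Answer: 219159754859/143576287 ≈ 1526.4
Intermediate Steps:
g(A) = -1/(2*(10 + A)) (g(A) = -1/(2*(A + 10)) = -1/(2*(10 + A)))
C = 43/3 (C = -(-516)/36 = -3*(-43/9) = 43/3 ≈ 14.333)
D(y) = 70/3 - 211*y (D(y) = 9 + (-211*y + 43/3) = 9 + (43/3 - 211*y) = 70/3 - 211*y)
-13427/34739 + 42069/D(g(15)) = -13427/34739 + 42069/(70/3 - (-211)/(20 + 2*15)) = -13427*1/34739 + 42069/(70/3 - (-211)/(20 + 30)) = -13427/34739 + 42069/(70/3 - (-211)/50) = -13427/34739 + 42069/(70/3 - 211*(-1/50)) = -13427/34739 + 42069/(70/3 + 211/50) = -13427/34739 + 42069/(4133/150) = -13427/34739 + 42069*(150/4133) = -13427/34739 + 6310350/4133 = 219159754859/143576287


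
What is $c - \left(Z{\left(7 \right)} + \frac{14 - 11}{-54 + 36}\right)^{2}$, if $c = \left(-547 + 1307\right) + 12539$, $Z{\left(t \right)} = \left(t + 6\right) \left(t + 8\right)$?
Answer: $- \frac{887797}{36} \approx -24661.0$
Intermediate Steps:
$Z{\left(t \right)} = \left(6 + t\right) \left(8 + t\right)$
$c = 13299$ ($c = 760 + 12539 = 13299$)
$c - \left(Z{\left(7 \right)} + \frac{14 - 11}{-54 + 36}\right)^{2} = 13299 - \left(\left(48 + 7^{2} + 14 \cdot 7\right) + \frac{14 - 11}{-54 + 36}\right)^{2} = 13299 - \left(\left(48 + 49 + 98\right) + \frac{3}{-18}\right)^{2} = 13299 - \left(195 + 3 \left(- \frac{1}{18}\right)\right)^{2} = 13299 - \left(195 - \frac{1}{6}\right)^{2} = 13299 - \left(\frac{1169}{6}\right)^{2} = 13299 - \frac{1366561}{36} = - \frac{887797}{36}$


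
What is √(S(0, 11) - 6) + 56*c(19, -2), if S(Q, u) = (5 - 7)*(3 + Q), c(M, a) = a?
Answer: -112 + 2*I*√3 ≈ -112.0 + 3.4641*I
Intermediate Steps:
S(Q, u) = -6 - 2*Q (S(Q, u) = -2*(3 + Q) = -6 - 2*Q)
√(S(0, 11) - 6) + 56*c(19, -2) = √((-6 - 2*0) - 6) + 56*(-2) = √((-6 + 0) - 6) - 112 = √(-6 - 6) - 112 = √(-12) - 112 = 2*I*√3 - 112 = -112 + 2*I*√3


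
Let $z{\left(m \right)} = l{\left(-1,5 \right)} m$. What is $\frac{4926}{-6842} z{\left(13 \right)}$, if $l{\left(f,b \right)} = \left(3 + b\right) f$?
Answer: $\frac{256152}{3421} \approx 74.876$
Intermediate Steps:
$l{\left(f,b \right)} = f \left(3 + b\right)$
$z{\left(m \right)} = - 8 m$ ($z{\left(m \right)} = - (3 + 5) m = \left(-1\right) 8 m = - 8 m$)
$\frac{4926}{-6842} z{\left(13 \right)} = \frac{4926}{-6842} \left(\left(-8\right) 13\right) = 4926 \left(- \frac{1}{6842}\right) \left(-104\right) = \left(- \frac{2463}{3421}\right) \left(-104\right) = \frac{256152}{3421}$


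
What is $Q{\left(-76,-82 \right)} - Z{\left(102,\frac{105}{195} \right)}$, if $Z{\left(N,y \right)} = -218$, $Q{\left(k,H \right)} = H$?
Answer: $136$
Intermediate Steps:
$Q{\left(-76,-82 \right)} - Z{\left(102,\frac{105}{195} \right)} = -82 - -218 = -82 + 218 = 136$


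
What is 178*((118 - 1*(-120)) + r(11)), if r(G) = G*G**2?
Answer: 279282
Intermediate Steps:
r(G) = G**3
178*((118 - 1*(-120)) + r(11)) = 178*((118 - 1*(-120)) + 11**3) = 178*((118 + 120) + 1331) = 178*(238 + 1331) = 178*1569 = 279282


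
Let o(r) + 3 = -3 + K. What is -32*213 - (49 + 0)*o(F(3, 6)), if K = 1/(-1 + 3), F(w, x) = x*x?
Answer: -13093/2 ≈ -6546.5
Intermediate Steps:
F(w, x) = x²
K = ½ (K = 1/2 = ½ ≈ 0.50000)
o(r) = -11/2 (o(r) = -3 + (-3 + ½) = -3 - 5/2 = -11/2)
-32*213 - (49 + 0)*o(F(3, 6)) = -32*213 - (49 + 0)*(-11)/2 = -6816 - 49*(-11)/2 = -6816 - 1*(-539/2) = -6816 + 539/2 = -13093/2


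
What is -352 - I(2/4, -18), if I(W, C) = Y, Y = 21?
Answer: -373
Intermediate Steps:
I(W, C) = 21
-352 - I(2/4, -18) = -352 - 1*21 = -352 - 21 = -373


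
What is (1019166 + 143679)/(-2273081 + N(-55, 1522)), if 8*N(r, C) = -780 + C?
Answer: -516820/1010217 ≈ -0.51159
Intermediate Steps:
N(r, C) = -195/2 + C/8 (N(r, C) = (-780 + C)/8 = -195/2 + C/8)
(1019166 + 143679)/(-2273081 + N(-55, 1522)) = (1019166 + 143679)/(-2273081 + (-195/2 + (⅛)*1522)) = 1162845/(-2273081 + (-195/2 + 761/4)) = 1162845/(-2273081 + 371/4) = 1162845/(-9091953/4) = 1162845*(-4/9091953) = -516820/1010217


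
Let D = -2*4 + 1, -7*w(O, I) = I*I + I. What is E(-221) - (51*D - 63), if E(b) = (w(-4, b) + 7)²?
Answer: 2359162621/49 ≈ 4.8146e+7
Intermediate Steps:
w(O, I) = -I/7 - I²/7 (w(O, I) = -(I*I + I)/7 = -(I² + I)/7 = -(I + I²)/7 = -I/7 - I²/7)
D = -7 (D = -8 + 1 = -7)
E(b) = (7 - b*(1 + b)/7)² (E(b) = (-b*(1 + b)/7 + 7)² = (7 - b*(1 + b)/7)²)
E(-221) - (51*D - 63) = (-49 - 221*(1 - 221))²/49 - (51*(-7) - 63) = (-49 - 221*(-220))²/49 - (-357 - 63) = (-49 + 48620)²/49 - 1*(-420) = (1/49)*48571² + 420 = (1/49)*2359142041 + 420 = 2359142041/49 + 420 = 2359162621/49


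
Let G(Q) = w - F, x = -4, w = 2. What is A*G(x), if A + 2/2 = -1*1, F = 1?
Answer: -2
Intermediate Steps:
A = -2 (A = -1 - 1*1 = -1 - 1 = -2)
G(Q) = 1 (G(Q) = 2 - 1*1 = 2 - 1 = 1)
A*G(x) = -2*1 = -2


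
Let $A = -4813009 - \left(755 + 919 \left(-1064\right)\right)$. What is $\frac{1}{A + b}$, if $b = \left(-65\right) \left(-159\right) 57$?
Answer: $- \frac{1}{3246853} \approx -3.0799 \cdot 10^{-7}$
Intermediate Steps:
$b = 589095$ ($b = 10335 \cdot 57 = 589095$)
$A = -3835948$ ($A = -4813009 - \left(755 - 977816\right) = -4813009 - -977061 = -4813009 + 977061 = -3835948$)
$\frac{1}{A + b} = \frac{1}{-3835948 + 589095} = \frac{1}{-3246853} = - \frac{1}{3246853}$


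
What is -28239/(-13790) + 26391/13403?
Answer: 742419207/184827370 ≈ 4.0168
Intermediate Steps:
-28239/(-13790) + 26391/13403 = -28239*(-1/13790) + 26391*(1/13403) = 28239/13790 + 26391/13403 = 742419207/184827370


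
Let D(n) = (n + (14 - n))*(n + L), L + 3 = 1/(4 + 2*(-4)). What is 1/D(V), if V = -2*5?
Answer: -2/371 ≈ -0.0053908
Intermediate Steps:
V = -10
L = -13/4 (L = -3 + 1/(4 + 2*(-4)) = -3 + 1/(4 - 8) = -3 + 1/(-4) = -3 - 1/4 = -13/4 ≈ -3.2500)
D(n) = -91/2 + 14*n (D(n) = (n + (14 - n))*(n - 13/4) = 14*(-13/4 + n) = -91/2 + 14*n)
1/D(V) = 1/(-91/2 + 14*(-10)) = 1/(-91/2 - 140) = 1/(-371/2) = -2/371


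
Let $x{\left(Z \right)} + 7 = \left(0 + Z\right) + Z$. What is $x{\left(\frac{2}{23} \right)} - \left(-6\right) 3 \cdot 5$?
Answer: $\frac{1913}{23} \approx 83.174$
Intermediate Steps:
$x{\left(Z \right)} = -7 + 2 Z$ ($x{\left(Z \right)} = -7 + \left(\left(0 + Z\right) + Z\right) = -7 + \left(Z + Z\right) = -7 + 2 Z$)
$x{\left(\frac{2}{23} \right)} - \left(-6\right) 3 \cdot 5 = \left(-7 + 2 \cdot \frac{2}{23}\right) - \left(-6\right) 3 \cdot 5 = \left(-7 + 2 \cdot 2 \cdot \frac{1}{23}\right) - \left(-18\right) 5 = \left(-7 + 2 \cdot \frac{2}{23}\right) - -90 = \left(-7 + \frac{4}{23}\right) + 90 = - \frac{157}{23} + 90 = \frac{1913}{23}$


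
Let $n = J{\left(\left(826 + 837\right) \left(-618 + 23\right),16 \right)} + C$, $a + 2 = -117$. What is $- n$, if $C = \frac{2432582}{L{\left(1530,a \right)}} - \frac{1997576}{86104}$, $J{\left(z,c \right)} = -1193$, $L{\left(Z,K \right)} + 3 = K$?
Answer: $\frac{13889427349}{656543} \approx 21155.0$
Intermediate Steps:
$a = -119$ ($a = -2 - 117 = -119$)
$L{\left(Z,K \right)} = -3 + K$
$C = - \frac{13106171550}{656543}$ ($C = \frac{2432582}{-3 - 119} - \frac{1997576}{86104} = \frac{2432582}{-122} - \frac{249697}{10763} = 2432582 \left(- \frac{1}{122}\right) - \frac{249697}{10763} = - \frac{1216291}{61} - \frac{249697}{10763} = - \frac{13106171550}{656543} \approx -19962.0$)
$n = - \frac{13889427349}{656543}$ ($n = -1193 - \frac{13106171550}{656543} = - \frac{13889427349}{656543} \approx -21155.0$)
$- n = \left(-1\right) \left(- \frac{13889427349}{656543}\right) = \frac{13889427349}{656543}$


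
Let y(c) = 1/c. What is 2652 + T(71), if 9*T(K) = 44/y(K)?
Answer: 26992/9 ≈ 2999.1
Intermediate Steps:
T(K) = 44*K/9 (T(K) = (44/(1/K))/9 = (44*K)/9 = 44*K/9)
2652 + T(71) = 2652 + (44/9)*71 = 2652 + 3124/9 = 26992/9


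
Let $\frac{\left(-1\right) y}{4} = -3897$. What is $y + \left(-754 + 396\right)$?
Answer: $15230$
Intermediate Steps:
$y = 15588$ ($y = \left(-4\right) \left(-3897\right) = 15588$)
$y + \left(-754 + 396\right) = 15588 + \left(-754 + 396\right) = 15588 - 358 = 15230$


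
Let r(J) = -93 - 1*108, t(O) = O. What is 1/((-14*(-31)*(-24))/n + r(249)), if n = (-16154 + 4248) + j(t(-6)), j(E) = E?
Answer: -1489/297987 ≈ -0.0049969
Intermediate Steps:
r(J) = -201 (r(J) = -93 - 108 = -201)
n = -11912 (n = (-16154 + 4248) - 6 = -11906 - 6 = -11912)
1/((-14*(-31)*(-24))/n + r(249)) = 1/((-14*(-31)*(-24))/(-11912) - 201) = 1/((434*(-24))*(-1/11912) - 201) = 1/(-10416*(-1/11912) - 201) = 1/(1302/1489 - 201) = 1/(-297987/1489) = -1489/297987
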